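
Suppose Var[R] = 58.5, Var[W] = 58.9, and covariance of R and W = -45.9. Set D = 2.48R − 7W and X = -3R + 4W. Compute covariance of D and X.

By bilinearity, covariance of D and X = ac·Var[R] + bd·Var[W] + (ad+bc)·covariance of R and W, with a=2.48, b=-7, c=-3, d=4.
ac·Var[R] = 2.48·(-3)·58.5 = -435.24
bd·Var[W] = (-7)·4·58.9 = -1649.2
(ad+bc)·covariance of R and W = (30.92)·(-45.9) = -1419.228
covariance of D and X = -435.24 + (-1649.2) + (-1419.228) = -3503.668.

covariance of D and X = -3503.668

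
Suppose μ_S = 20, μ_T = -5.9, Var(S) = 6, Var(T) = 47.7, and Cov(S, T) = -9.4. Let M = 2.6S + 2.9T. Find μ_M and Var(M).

μ_M = 2.6·μ_S + 2.9·μ_T = 2.6·20 + 2.9·(-5.9) = 34.89.
Var(M) = a²·Var(S) + b²·Var(T) + 2ab·Cov(S, T) with a = 2.6, b = 2.9.
= 2.6²·6 + 2.9²·47.7 + 2·2.6·2.9·(-9.4)
= 40.56 + 401.157 + (-141.752) = 299.965.

μ_M = 34.89, Var(M) = 299.965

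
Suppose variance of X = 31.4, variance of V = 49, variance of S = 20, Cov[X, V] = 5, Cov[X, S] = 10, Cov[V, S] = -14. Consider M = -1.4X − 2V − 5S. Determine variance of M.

variance of M = 645.544

variance of M = a²·variance of X + b²·variance of V + c²·variance of S + 2ab·Cov[X, V] + 2ac·Cov[X, S] + 2bc·Cov[V, S], with a = -1.4, b = -2, c = -5.
= 61.544 + 196 + 500 + 28 + 140 + (-280)
= 645.544.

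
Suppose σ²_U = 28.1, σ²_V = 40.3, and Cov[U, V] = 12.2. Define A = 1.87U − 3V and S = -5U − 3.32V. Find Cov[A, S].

By bilinearity, Cov[A, S] = ac·σ²_U + bd·σ²_V + (ad+bc)·Cov[U, V], with a=1.87, b=-3, c=-5, d=-3.32.
ac·σ²_U = 1.87·(-5)·28.1 = -262.735
bd·σ²_V = (-3)·(-3.32)·40.3 = 401.388
(ad+bc)·Cov[U, V] = (8.7916)·12.2 = 107.25752
Cov[A, S] = -262.735 + 401.388 + 107.25752 = 245.91052.

Cov[A, S] = 245.91052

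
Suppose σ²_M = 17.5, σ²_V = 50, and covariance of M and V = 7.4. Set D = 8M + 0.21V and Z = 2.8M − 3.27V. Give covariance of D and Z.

covariance of D and Z = 168.4322

By bilinearity, covariance of D and Z = ac·σ²_M + bd·σ²_V + (ad+bc)·covariance of M and V, with a=8, b=0.21, c=2.8, d=-3.27.
ac·σ²_M = 8·2.8·17.5 = 392
bd·σ²_V = 0.21·(-3.27)·50 = -34.335
(ad+bc)·covariance of M and V = (-25.572)·7.4 = -189.2328
covariance of D and Z = 392 + (-34.335) + (-189.2328) = 168.4322.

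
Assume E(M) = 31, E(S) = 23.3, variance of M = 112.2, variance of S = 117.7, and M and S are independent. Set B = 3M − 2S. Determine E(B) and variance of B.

E(B) = 46.4, variance of B = 1480.6

E(B) = 3·E(M) + (-2)·E(S) = 3·31 + (-2)·23.3 = 46.4.
variance of B = a²·variance of M + b²·variance of S + 2ab·Cov[M, S] with a = 3, b = -2.
Independence gives Cov[M, S] = 0.
= 3²·112.2 + (-2)²·117.7 + 2·3·(-2)·0
= 1009.8 + 470.8 + 0 = 1480.6.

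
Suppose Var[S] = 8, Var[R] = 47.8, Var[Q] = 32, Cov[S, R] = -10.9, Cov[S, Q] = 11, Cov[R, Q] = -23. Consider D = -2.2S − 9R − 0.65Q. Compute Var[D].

Var[D] = a²·Var[S] + b²·Var[R] + c²·Var[Q] + 2ab·Cov[S, R] + 2ac·Cov[S, Q] + 2bc·Cov[R, Q], with a = -2.2, b = -9, c = -0.65.
= 38.72 + 3871.8 + 13.52 + (-431.64) + 31.46 + (-269.1)
= 3254.76.

Var[D] = 3254.76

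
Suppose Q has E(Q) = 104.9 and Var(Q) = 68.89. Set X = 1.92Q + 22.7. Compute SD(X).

SD(X) = 15.936

X = 1.92Q + 22.7 is linear with a = 1.92, b = 22.7.
SD(Q) = √68.89 = 8.3.
SD(X) = |a|·SD(Q) = |1.92|·8.3 = 15.936.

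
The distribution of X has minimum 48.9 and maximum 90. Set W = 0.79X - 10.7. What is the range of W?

Range of X = 90 − 48.9 = 41.1.
Range(W) = |a|·Range(X) = |0.79|·41.1 = 32.469.

Range(W) = 32.469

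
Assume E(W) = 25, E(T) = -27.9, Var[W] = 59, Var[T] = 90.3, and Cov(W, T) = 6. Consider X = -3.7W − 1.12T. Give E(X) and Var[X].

E(X) = -61.252, Var[X] = 970.71032

E(X) = (-3.7)·E(W) + (-1.12)·E(T) = (-3.7)·25 + (-1.12)·(-27.9) = -61.252.
Var[X] = a²·Var[W] + b²·Var[T] + 2ab·Cov(W, T) with a = -3.7, b = -1.12.
= (-3.7)²·59 + (-1.12)²·90.3 + 2·(-3.7)·(-1.12)·6
= 807.71 + 113.27232 + 49.728 = 970.71032.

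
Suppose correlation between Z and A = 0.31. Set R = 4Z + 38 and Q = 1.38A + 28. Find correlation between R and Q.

correlation between R and Q = 0.31

Linear rescalings preserve correlation up to sign; here the slopes 4 and 1.38 have the same sign, so correlation between R and Q = correlation between Z and A = 0.31.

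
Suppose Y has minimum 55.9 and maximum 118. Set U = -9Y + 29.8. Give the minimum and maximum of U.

min(U) = -1032.2, max(U) = -473.3

a = -9 < 0, so order reverses: min(U) = a·max(Y)+b = (-9)·118 + 29.8 = -1032.2; max(U) = a·min(Y)+b = (-9)·55.9 + 29.8 = -473.3.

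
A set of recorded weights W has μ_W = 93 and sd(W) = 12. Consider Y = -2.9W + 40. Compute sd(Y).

Y = -2.9W + 40 is linear with a = -2.9, b = 40.
sd(Y) = |a|·sd(W) = |-2.9|·12 = 34.8.

sd(Y) = 34.8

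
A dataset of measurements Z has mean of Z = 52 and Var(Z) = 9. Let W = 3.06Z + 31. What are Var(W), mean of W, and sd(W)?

Var(W) = 84.2724, mean of W = 190.12, sd(W) = 9.18

W = 3.06Z + 31 is linear with a = 3.06, b = 31.
Var(W) = a²·Var(Z) = 3.06²·9 = 84.2724 (the additive constant 31 does not affect variance).
mean of W = a·mean of Z + b = 3.06·52 + 31 = 190.12.
sd(Z) = √9 = 3.
sd(W) = |a|·sd(Z) = |3.06|·3 = 9.18.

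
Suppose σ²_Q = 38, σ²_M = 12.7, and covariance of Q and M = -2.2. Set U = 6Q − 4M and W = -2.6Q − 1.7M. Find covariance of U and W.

covariance of U and W = -506.88

By bilinearity, covariance of U and W = ac·σ²_Q + bd·σ²_M + (ad+bc)·covariance of Q and M, with a=6, b=-4, c=-2.6, d=-1.7.
ac·σ²_Q = 6·(-2.6)·38 = -592.8
bd·σ²_M = (-4)·(-1.7)·12.7 = 86.36
(ad+bc)·covariance of Q and M = (0.2)·(-2.2) = -0.44
covariance of U and W = -592.8 + 86.36 + (-0.44) = -506.88.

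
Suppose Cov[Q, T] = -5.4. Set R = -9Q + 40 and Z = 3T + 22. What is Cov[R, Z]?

Cov[R, Z] = a·c·Cov[Q, T] = (-9)·3·(-5.4) = 145.8. Additive constants drop out.

Cov[R, Z] = 145.8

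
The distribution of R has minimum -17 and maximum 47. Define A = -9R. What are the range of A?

Range(A) = 576

Range of R = 47 − (-17) = 64.
Range(A) = |a|·Range(R) = |-9|·64 = 576.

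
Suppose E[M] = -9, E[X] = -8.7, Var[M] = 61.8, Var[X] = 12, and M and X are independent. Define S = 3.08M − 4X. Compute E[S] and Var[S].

E[S] = 3.08·E[M] + (-4)·E[X] = 3.08·(-9) + (-4)·(-8.7) = 7.08.
Var[S] = a²·Var[M] + b²·Var[X] + 2ab·covariance of M and X with a = 3.08, b = -4.
Independence gives covariance of M and X = 0.
= 3.08²·61.8 + (-4)²·12 + 2·3.08·(-4)·0
= 586.25952 + 192 + 0 = 778.25952.

E[S] = 7.08, Var[S] = 778.25952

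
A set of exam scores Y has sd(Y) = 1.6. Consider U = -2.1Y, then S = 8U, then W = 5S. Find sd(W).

sd(U) = |-2.1|·1.6 = 3.36.
sd(S) = |8|·3.36 = 26.88.
sd(W) = |5|·26.88 = 134.4.

sd(W) = 134.4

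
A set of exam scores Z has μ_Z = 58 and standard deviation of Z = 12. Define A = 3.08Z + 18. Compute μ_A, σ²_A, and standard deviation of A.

μ_A = 196.64, σ²_A = 1366.0416, standard deviation of A = 36.96

A = 3.08Z + 18 is linear with a = 3.08, b = 18.
μ_A = a·μ_Z + b = 3.08·58 + 18 = 196.64.
σ²_Z = 12² = 144.
σ²_A = a²·σ²_Z = 3.08²·144 = 1366.0416 (the additive constant 18 does not affect variance).
standard deviation of A = |a|·standard deviation of Z = |3.08|·12 = 36.96.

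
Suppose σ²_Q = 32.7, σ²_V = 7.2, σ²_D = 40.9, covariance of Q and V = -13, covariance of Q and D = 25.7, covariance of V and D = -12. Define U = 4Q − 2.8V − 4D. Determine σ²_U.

σ²_U = 434.048

σ²_U = a²·σ²_Q + b²·σ²_V + c²·σ²_D + 2ab·covariance of Q and V + 2ac·covariance of Q and D + 2bc·covariance of V and D, with a = 4, b = -2.8, c = -4.
= 523.2 + 56.448 + 654.4 + 291.2 + (-822.4) + (-268.8)
= 434.048.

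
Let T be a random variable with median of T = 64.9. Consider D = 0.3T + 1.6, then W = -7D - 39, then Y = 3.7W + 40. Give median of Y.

median of D = 0.3·64.9 + 1.6 = 21.07.
median of W = (-7)·21.07 + (-39) = -186.49.
median of Y = 3.7·(-186.49) + 40 = -650.013.

median of Y = -650.013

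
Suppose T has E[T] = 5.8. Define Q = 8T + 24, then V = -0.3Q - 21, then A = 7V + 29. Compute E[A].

E[A] = -265.84

E[Q] = 8·5.8 + 24 = 70.4.
E[V] = (-0.3)·70.4 + (-21) = -42.12.
E[A] = 7·(-42.12) + 29 = -265.84.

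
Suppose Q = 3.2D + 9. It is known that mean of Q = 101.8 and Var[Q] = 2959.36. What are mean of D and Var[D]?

From Q = 3.2D + 9: mean of Q = a·mean of D + b, so mean of D = (mean of Q − b)/a = (101.8 − 9)/3.2 = 29.
Var[Q] = a²·Var[D], so Var[D] = 2959.36/3.2² = 289.

mean of D = 29, Var[D] = 289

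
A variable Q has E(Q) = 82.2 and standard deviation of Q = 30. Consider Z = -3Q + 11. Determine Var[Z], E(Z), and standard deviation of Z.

Z = -3Q + 11 is linear with a = -3, b = 11.
Var[Q] = 30² = 900.
Var[Z] = a²·Var[Q] = (-3)²·900 = 8100 (the additive constant 11 does not affect variance).
E(Z) = a·E(Q) + b = (-3)·82.2 + 11 = -235.6.
standard deviation of Z = |a|·standard deviation of Q = |-3|·30 = 90.

Var[Z] = 8100, E(Z) = -235.6, standard deviation of Z = 90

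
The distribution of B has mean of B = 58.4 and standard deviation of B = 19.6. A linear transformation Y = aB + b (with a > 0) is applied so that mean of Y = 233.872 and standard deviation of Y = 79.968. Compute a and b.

a = 4.08, b = -4.4

standard deviation of Y = a·standard deviation of B (a > 0), so a = 79.968/19.6 = 4.08.
mean of Y = a·mean of B + b, so b = 233.872 − 4.08·58.4 = -4.4.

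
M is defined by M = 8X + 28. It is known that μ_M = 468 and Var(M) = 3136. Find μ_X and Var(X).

From M = 8X + 28: μ_M = a·μ_X + b, so μ_X = (μ_M − b)/a = (468 − 28)/8 = 55.
Var(M) = a²·Var(X), so Var(X) = 3136/8² = 49.

μ_X = 55, Var(X) = 49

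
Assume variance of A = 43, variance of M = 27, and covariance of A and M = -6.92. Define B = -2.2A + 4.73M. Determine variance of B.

variance of B = a²·variance of A + b²·variance of M + 2ab·covariance of A and M with a = -2.2, b = 4.73.
= (-2.2)²·43 + 4.73²·27 + 2·(-2.2)·4.73·(-6.92)
= 208.12 + 604.0683 + 144.01904 = 956.20734.

variance of B = 956.20734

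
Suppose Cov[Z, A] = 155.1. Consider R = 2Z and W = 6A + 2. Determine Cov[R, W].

Cov[R, W] = 1861.2

Cov[R, W] = a·c·Cov[Z, A] = 2·6·155.1 = 1861.2. Additive constants drop out.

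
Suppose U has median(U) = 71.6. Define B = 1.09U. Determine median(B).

median(B) = 78.044

A linear map preserves order up to sign, so median(B) = a·median(U) + b = 1.09·71.6 = 78.044.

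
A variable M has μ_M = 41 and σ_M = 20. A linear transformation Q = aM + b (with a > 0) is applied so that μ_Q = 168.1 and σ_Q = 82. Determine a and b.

σ_Q = a·σ_M (a > 0), so a = 82/20 = 4.1.
μ_Q = a·μ_M + b, so b = 168.1 − 4.1·41 = 0.

a = 4.1, b = 0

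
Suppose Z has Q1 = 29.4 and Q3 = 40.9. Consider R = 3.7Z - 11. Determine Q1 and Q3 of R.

a = 3.7 > 0: Q1(R) = a·Q1(Z)+b = 97.78, Q3(R) = a·Q3(Z)+b = 140.33.

Q1(R) = 97.78, Q3(R) = 140.33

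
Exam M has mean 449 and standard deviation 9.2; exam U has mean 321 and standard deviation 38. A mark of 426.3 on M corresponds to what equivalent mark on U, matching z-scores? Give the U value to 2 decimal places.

z = (426.3 − 449)/9.2 ≈ -2.4674.
U = 321 + z·38 = 321 + (426.3 − 449)·38/9.2 ≈ 227.24.

U = 227.24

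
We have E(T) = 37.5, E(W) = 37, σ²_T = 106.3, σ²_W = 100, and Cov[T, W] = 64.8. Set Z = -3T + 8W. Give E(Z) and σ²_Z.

E(Z) = 183.5, σ²_Z = 4246.3

E(Z) = (-3)·E(T) + 8·E(W) = (-3)·37.5 + 8·37 = 183.5.
σ²_Z = a²·σ²_T + b²·σ²_W + 2ab·Cov[T, W] with a = -3, b = 8.
= (-3)²·106.3 + 8²·100 + 2·(-3)·8·64.8
= 956.7 + 6400 + (-3110.4) = 4246.3.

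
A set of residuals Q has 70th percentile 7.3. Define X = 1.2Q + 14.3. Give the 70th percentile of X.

70th percentile of X = 23.06

Since a = 1.2 > 0 the transformation is increasing, so the 70th percentile of X = a·(P_{70} of Q) + b = 1.2·7.3 + 14.3 = 23.06.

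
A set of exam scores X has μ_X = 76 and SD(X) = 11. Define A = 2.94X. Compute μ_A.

μ_A = 223.44

A = 2.94X is linear with a = 2.94, b = 0.
μ_A = a·μ_X + b = 2.94·76 = 223.44.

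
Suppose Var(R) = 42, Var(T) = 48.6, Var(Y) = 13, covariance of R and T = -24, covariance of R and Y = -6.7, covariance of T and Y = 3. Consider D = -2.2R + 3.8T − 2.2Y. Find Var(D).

Var(D) = a²·Var(R) + b²·Var(T) + c²·Var(Y) + 2ab·covariance of R and T + 2ac·covariance of R and Y + 2bc·covariance of T and Y, with a = -2.2, b = 3.8, c = -2.2.
= 203.28 + 701.784 + 62.92 + 401.28 + (-64.856) + (-50.16)
= 1254.248.

Var(D) = 1254.248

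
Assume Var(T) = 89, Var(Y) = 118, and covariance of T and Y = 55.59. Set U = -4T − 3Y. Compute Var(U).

Var(U) = 3820.16

Var(U) = a²·Var(T) + b²·Var(Y) + 2ab·covariance of T and Y with a = -4, b = -3.
= (-4)²·89 + (-3)²·118 + 2·(-4)·(-3)·55.59
= 1424 + 1062 + 1334.16 = 3820.16.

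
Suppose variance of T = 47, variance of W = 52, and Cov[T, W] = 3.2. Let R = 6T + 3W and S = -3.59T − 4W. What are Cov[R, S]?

Cov[R, S] = -1747.644

By bilinearity, Cov[R, S] = ac·variance of T + bd·variance of W + (ad+bc)·Cov[T, W], with a=6, b=3, c=-3.59, d=-4.
ac·variance of T = 6·(-3.59)·47 = -1012.38
bd·variance of W = 3·(-4)·52 = -624
(ad+bc)·Cov[T, W] = (-34.77)·3.2 = -111.264
Cov[R, S] = -1012.38 + (-624) + (-111.264) = -1747.644.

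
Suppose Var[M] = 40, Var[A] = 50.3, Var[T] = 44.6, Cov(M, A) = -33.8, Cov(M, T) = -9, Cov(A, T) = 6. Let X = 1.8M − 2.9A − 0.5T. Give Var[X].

Var[X] = 950.245

Var[X] = a²·Var[M] + b²·Var[A] + c²·Var[T] + 2ab·Cov(M, A) + 2ac·Cov(M, T) + 2bc·Cov(A, T), with a = 1.8, b = -2.9, c = -0.5.
= 129.6 + 423.023 + 11.15 + 352.872 + 16.2 + 17.4
= 950.245.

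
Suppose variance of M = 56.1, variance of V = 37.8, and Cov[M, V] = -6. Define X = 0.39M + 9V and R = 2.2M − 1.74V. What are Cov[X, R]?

Cov[X, R] = -658.5426

By bilinearity, Cov[X, R] = ac·variance of M + bd·variance of V + (ad+bc)·Cov[M, V], with a=0.39, b=9, c=2.2, d=-1.74.
ac·variance of M = 0.39·2.2·56.1 = 48.1338
bd·variance of V = 9·(-1.74)·37.8 = -591.948
(ad+bc)·Cov[M, V] = (19.1214)·(-6) = -114.7284
Cov[X, R] = 48.1338 + (-591.948) + (-114.7284) = -658.5426.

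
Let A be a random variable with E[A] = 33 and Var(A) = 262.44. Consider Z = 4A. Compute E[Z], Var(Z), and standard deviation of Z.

Z = 4A is linear with a = 4, b = 0.
E[Z] = a·E[A] + b = 4·33 = 132.
Var(Z) = a²·Var(A) = 4²·262.44 = 4199.04.
standard deviation of A = √262.44 = 16.2.
standard deviation of Z = |a|·standard deviation of A = |4|·16.2 = 64.8.

E[Z] = 132, Var(Z) = 4199.04, standard deviation of Z = 64.8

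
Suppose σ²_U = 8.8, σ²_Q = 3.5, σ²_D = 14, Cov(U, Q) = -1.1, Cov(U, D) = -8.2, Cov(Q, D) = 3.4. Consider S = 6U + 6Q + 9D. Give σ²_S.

σ²_S = 979.2

σ²_S = a²·σ²_U + b²·σ²_Q + c²·σ²_D + 2ab·Cov(U, Q) + 2ac·Cov(U, D) + 2bc·Cov(Q, D), with a = 6, b = 6, c = 9.
= 316.8 + 126 + 1134 + (-79.2) + (-885.6) + 367.2
= 979.2.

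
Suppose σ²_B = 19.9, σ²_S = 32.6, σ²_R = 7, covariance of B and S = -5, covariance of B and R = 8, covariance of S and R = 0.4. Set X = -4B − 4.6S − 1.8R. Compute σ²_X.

σ²_X = a²·σ²_B + b²·σ²_S + c²·σ²_R + 2ab·covariance of B and S + 2ac·covariance of B and R + 2bc·covariance of S and R, with a = -4, b = -4.6, c = -1.8.
= 318.4 + 689.816 + 22.68 + (-184) + 115.2 + 6.624
= 968.72.

σ²_X = 968.72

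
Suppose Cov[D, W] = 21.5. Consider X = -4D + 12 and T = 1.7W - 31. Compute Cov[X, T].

Cov[X, T] = a·c·Cov[D, W] = (-4)·1.7·21.5 = -146.2. Additive constants drop out.

Cov[X, T] = -146.2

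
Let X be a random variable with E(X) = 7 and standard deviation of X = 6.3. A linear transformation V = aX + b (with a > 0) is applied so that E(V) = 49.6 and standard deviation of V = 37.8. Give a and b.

a = 6, b = 7.6

standard deviation of V = a·standard deviation of X (a > 0), so a = 37.8/6.3 = 6.
E(V) = a·E(X) + b, so b = 49.6 − 6·7 = 7.6.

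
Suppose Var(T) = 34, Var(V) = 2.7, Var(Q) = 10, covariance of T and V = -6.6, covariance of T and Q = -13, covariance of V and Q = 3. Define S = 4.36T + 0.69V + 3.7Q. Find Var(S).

Var(S) = a²·Var(T) + b²·Var(V) + c²·Var(Q) + 2ab·covariance of T and V + 2ac·covariance of T and Q + 2bc·covariance of V and Q, with a = 4.36, b = 0.69, c = 3.7.
= 646.3264 + 1.28547 + 136.9 + (-39.71088) + (-419.432) + 15.318
= 340.68699.

Var(S) = 340.68699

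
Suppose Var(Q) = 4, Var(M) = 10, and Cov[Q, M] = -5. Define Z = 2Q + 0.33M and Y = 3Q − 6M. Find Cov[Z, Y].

By bilinearity, Cov[Z, Y] = ac·Var(Q) + bd·Var(M) + (ad+bc)·Cov[Q, M], with a=2, b=0.33, c=3, d=-6.
ac·Var(Q) = 2·3·4 = 24
bd·Var(M) = 0.33·(-6)·10 = -19.8
(ad+bc)·Cov[Q, M] = (-11.01)·(-5) = 55.05
Cov[Z, Y] = 24 + (-19.8) + 55.05 = 59.25.

Cov[Z, Y] = 59.25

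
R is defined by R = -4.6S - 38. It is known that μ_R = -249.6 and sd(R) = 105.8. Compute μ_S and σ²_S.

From R = -4.6S - 38: μ_R = a·μ_S + b, so μ_S = (μ_R − b)/a = (-249.6 − (-38))/(-4.6) = 46.
σ²_R = 105.8² = 11193.64.
σ²_R = a²·σ²_S, so σ²_S = 11193.64/(-4.6)² = 529.

μ_S = 46, σ²_S = 529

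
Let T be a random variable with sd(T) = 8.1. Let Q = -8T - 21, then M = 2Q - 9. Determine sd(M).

sd(M) = 129.6

sd(Q) = |-8|·8.1 = 64.8.
sd(M) = |2|·64.8 = 129.6.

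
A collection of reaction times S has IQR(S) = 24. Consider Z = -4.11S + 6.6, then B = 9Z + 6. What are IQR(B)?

IQR(B) = 887.76

IQR(Z) = |-4.11|·24 = 98.64.
IQR(B) = |9|·98.64 = 887.76.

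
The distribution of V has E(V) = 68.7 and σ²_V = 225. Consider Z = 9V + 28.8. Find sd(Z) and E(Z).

sd(Z) = 135, E(Z) = 647.1

Z = 9V + 28.8 is linear with a = 9, b = 28.8.
sd(V) = √225 = 15.
sd(Z) = |a|·sd(V) = |9|·15 = 135.
E(Z) = a·E(V) + b = 9·68.7 + 28.8 = 647.1.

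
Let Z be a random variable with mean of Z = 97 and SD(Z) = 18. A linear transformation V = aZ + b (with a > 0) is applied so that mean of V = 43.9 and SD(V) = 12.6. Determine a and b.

a = 0.7, b = -24

SD(V) = a·SD(Z) (a > 0), so a = 12.6/18 = 0.7.
mean of V = a·mean of Z + b, so b = 43.9 − 0.7·97 = -24.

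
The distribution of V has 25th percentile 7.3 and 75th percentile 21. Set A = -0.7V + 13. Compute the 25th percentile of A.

Since a = -0.7 < 0 the transformation is decreasing, reversing order: the 25th percentile of A corresponds to the 75th percentile of V.
So P_{25}(A) = a·P_{75}(V) + b = (-0.7)·21 + 13 = -1.7.

25th percentile of A = -1.7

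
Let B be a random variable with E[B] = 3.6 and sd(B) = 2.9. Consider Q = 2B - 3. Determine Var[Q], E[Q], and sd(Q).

Var[Q] = 33.64, E[Q] = 4.2, sd(Q) = 5.8

Q = 2B - 3 is linear with a = 2, b = -3.
Var[B] = 2.9² = 8.41.
Var[Q] = a²·Var[B] = 2²·8.41 = 33.64 (the additive constant -3 does not affect variance).
E[Q] = a·E[B] + b = 2·3.6 + (-3) = 4.2.
sd(Q) = |a|·sd(B) = |2|·2.9 = 5.8.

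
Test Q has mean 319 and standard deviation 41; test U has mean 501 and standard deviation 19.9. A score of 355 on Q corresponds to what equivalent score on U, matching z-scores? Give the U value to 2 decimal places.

U = 518.47

z = (355 − 319)/41 ≈ 0.878.
U = 501 + z·19.9 = 501 + (355 − 319)·19.9/41 ≈ 518.47.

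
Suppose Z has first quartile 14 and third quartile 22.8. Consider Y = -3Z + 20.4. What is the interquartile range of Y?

IQR(Y) = 26.4

IQR of Z = Q3 − Q1 = 22.8 − 14 = 8.8.
Under Y = aZ + b, IQR(Y) = |a|·IQR(Z) = |-3|·8.8 = 26.4 (shifts cancel; spread scales by |a|).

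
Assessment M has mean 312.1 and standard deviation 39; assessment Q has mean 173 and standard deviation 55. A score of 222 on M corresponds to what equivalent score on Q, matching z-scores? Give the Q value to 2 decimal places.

z = (222 − 312.1)/39 ≈ -2.3103.
Q = 173 + z·55 = 173 + (222 − 312.1)·55/39 ≈ 45.94.

Q = 45.94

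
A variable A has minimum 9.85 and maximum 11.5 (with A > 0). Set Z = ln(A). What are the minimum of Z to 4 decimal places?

ln(A) is increasing on this domain, so min(Z) comes from min(A) = 9.85: min(Z) = ln(9.85) ≈ 2.2875.

min(Z) = 2.2875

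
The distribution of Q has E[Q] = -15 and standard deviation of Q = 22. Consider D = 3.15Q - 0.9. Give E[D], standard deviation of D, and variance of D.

E[D] = -48.15, standard deviation of D = 69.3, variance of D = 4802.49

D = 3.15Q - 0.9 is linear with a = 3.15, b = -0.9.
E[D] = a·E[Q] + b = 3.15·(-15) + (-0.9) = -48.15.
standard deviation of D = |a|·standard deviation of Q = |3.15|·22 = 69.3.
variance of Q = 22² = 484.
variance of D = a²·variance of Q = 3.15²·484 = 4802.49 (the additive constant -0.9 does not affect variance).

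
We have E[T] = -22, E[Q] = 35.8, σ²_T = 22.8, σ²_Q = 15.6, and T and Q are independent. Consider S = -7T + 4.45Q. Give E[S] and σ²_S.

E[S] = 313.31, σ²_S = 1426.119

E[S] = (-7)·E[T] + 4.45·E[Q] = (-7)·(-22) + 4.45·35.8 = 313.31.
σ²_S = a²·σ²_T + b²·σ²_Q + 2ab·Cov(T, Q) with a = -7, b = 4.45.
Independence gives Cov(T, Q) = 0.
= (-7)²·22.8 + 4.45²·15.6 + 2·(-7)·4.45·0
= 1117.2 + 308.919 + 0 = 1426.119.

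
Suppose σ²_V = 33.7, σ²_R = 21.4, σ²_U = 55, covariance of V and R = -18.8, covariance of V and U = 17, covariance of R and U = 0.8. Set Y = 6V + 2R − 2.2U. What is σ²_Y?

σ²_Y = a²·σ²_V + b²·σ²_R + c²·σ²_U + 2ab·covariance of V and R + 2ac·covariance of V and U + 2bc·covariance of R and U, with a = 6, b = 2, c = -2.2.
= 1213.2 + 85.6 + 266.2 + (-451.2) + (-448.8) + (-7.04)
= 657.96.

σ²_Y = 657.96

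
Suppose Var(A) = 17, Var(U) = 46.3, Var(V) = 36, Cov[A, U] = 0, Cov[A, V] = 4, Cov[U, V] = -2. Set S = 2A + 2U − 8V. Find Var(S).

Var(S) = 2493.2

Var(S) = a²·Var(A) + b²·Var(U) + c²·Var(V) + 2ab·Cov[A, U] + 2ac·Cov[A, V] + 2bc·Cov[U, V], with a = 2, b = 2, c = -8.
= 68 + 185.2 + 2304 + 0 + (-128) + 64
= 2493.2.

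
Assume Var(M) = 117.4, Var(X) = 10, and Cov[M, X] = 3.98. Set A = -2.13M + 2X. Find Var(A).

Var(A) = 538.72246

Var(A) = a²·Var(M) + b²·Var(X) + 2ab·Cov[M, X] with a = -2.13, b = 2.
= (-2.13)²·117.4 + 2²·10 + 2·(-2.13)·2·3.98
= 532.63206 + 40 + (-33.9096) = 538.72246.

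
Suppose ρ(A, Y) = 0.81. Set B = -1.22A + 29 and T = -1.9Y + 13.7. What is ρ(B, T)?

Linear rescalings preserve correlation up to sign; here the slopes -1.22 and -1.9 have the same sign, so ρ(B, T) = ρ(A, Y) = 0.81.

ρ(B, T) = 0.81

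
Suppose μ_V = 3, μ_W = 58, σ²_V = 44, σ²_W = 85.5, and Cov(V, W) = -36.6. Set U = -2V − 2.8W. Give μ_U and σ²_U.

μ_U = (-2)·μ_V + (-2.8)·μ_W = (-2)·3 + (-2.8)·58 = -168.4.
σ²_U = a²·σ²_V + b²·σ²_W + 2ab·Cov(V, W) with a = -2, b = -2.8.
= (-2)²·44 + (-2.8)²·85.5 + 2·(-2)·(-2.8)·(-36.6)
= 176 + 670.32 + (-409.92) = 436.4.

μ_U = -168.4, σ²_U = 436.4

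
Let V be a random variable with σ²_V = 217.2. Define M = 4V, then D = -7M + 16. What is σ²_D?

σ²_M = 4²·217.2 = 3475.2.
σ²_D = (-7)²·3475.2 = 170284.8.

σ²_D = 170284.8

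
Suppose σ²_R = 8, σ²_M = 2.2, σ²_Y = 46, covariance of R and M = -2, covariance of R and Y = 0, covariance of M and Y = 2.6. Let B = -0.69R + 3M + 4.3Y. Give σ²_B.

σ²_B = a²·σ²_R + b²·σ²_M + c²·σ²_Y + 2ab·covariance of R and M + 2ac·covariance of R and Y + 2bc·covariance of M and Y, with a = -0.69, b = 3, c = 4.3.
= 3.8088 + 19.8 + 850.54 + 8.28 + 0 + 67.08
= 949.5088.

σ²_B = 949.5088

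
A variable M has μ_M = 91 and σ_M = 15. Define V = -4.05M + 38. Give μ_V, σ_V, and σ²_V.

V = -4.05M + 38 is linear with a = -4.05, b = 38.
μ_V = a·μ_M + b = (-4.05)·91 + 38 = -330.55.
σ_V = |a|·σ_M = |-4.05|·15 = 60.75.
σ²_M = 15² = 225.
σ²_V = a²·σ²_M = (-4.05)²·225 = 3690.5625 (the additive constant 38 does not affect variance).

μ_V = -330.55, σ_V = 60.75, σ²_V = 3690.5625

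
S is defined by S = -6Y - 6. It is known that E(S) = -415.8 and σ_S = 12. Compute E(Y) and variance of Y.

From S = -6Y - 6: E(S) = a·E(Y) + b, so E(Y) = (E(S) − b)/a = (-415.8 − (-6))/(-6) = 68.3.
variance of S = 12² = 144.
variance of S = a²·variance of Y, so variance of Y = 144/(-6)² = 4.

E(Y) = 68.3, variance of Y = 4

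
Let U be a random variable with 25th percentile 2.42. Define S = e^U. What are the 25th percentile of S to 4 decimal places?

e^U is increasing, so P_{25}(S) = g(P_{25}(U)) ≈ 11.2459.

25th percentile of S = 11.2459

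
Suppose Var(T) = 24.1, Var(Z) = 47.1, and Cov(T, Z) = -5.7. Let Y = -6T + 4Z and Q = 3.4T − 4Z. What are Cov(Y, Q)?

Cov(Y, Q) = -1459.56

By bilinearity, Cov(Y, Q) = ac·Var(T) + bd·Var(Z) + (ad+bc)·Cov(T, Z), with a=-6, b=4, c=3.4, d=-4.
ac·Var(T) = (-6)·3.4·24.1 = -491.64
bd·Var(Z) = 4·(-4)·47.1 = -753.6
(ad+bc)·Cov(T, Z) = (37.6)·(-5.7) = -214.32
Cov(Y, Q) = -491.64 + (-753.6) + (-214.32) = -1459.56.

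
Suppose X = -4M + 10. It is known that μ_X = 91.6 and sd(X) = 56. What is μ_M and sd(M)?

μ_M = -20.4, sd(M) = 14

From X = -4M + 10: μ_X = a·μ_M + b, so μ_M = (μ_X − b)/a = (91.6 − 10)/(-4) = -20.4.
sd(X) = |a|·sd(M), so sd(M) = 56/|-4| = 14.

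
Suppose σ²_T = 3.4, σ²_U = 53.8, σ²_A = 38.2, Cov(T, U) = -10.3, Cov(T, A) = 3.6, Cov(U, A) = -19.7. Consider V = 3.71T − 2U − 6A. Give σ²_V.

σ²_V = a²·σ²_T + b²·σ²_U + c²·σ²_A + 2ab·Cov(T, U) + 2ac·Cov(T, A) + 2bc·Cov(U, A), with a = 3.71, b = -2, c = -6.
= 46.79794 + 215.2 + 1375.2 + 152.852 + (-160.272) + (-472.8)
= 1156.97794.

σ²_V = 1156.97794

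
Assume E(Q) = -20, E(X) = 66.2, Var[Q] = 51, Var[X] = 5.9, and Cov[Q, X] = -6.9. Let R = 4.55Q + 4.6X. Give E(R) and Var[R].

E(R) = 4.55·E(Q) + 4.6·E(X) = 4.55·(-20) + 4.6·66.2 = 213.52.
Var[R] = a²·Var[Q] + b²·Var[X] + 2ab·Cov[Q, X] with a = 4.55, b = 4.6.
= 4.55²·51 + 4.6²·5.9 + 2·4.55·4.6·(-6.9)
= 1055.8275 + 124.844 + (-288.834) = 891.8375.

E(R) = 213.52, Var[R] = 891.8375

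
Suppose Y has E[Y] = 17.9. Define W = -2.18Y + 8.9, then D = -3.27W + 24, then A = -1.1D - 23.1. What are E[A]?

E[W] = (-2.18)·17.9 + 8.9 = -30.122.
E[D] = (-3.27)·(-30.122) + 24 = 122.49894.
E[A] = (-1.1)·122.49894 + (-23.1) = -157.848834.

E[A] = -157.848834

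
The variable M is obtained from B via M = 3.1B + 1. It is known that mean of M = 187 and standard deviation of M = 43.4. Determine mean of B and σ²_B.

From M = 3.1B + 1: mean of M = a·mean of B + b, so mean of B = (mean of M − b)/a = (187 − 1)/3.1 = 60.
σ²_M = 43.4² = 1883.56.
σ²_M = a²·σ²_B, so σ²_B = 1883.56/3.1² = 196.

mean of B = 60, σ²_B = 196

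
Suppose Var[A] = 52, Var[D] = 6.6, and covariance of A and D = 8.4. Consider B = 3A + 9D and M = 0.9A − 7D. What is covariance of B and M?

By bilinearity, covariance of B and M = ac·Var[A] + bd·Var[D] + (ad+bc)·covariance of A and D, with a=3, b=9, c=0.9, d=-7.
ac·Var[A] = 3·0.9·52 = 140.4
bd·Var[D] = 9·(-7)·6.6 = -415.8
(ad+bc)·covariance of A and D = (-12.9)·8.4 = -108.36
covariance of B and M = 140.4 + (-415.8) + (-108.36) = -383.76.

covariance of B and M = -383.76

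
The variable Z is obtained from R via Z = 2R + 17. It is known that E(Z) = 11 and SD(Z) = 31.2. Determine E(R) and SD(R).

From Z = 2R + 17: E(Z) = a·E(R) + b, so E(R) = (E(Z) − b)/a = (11 − 17)/2 = -3.
SD(Z) = |a|·SD(R), so SD(R) = 31.2/|2| = 15.6.

E(R) = -3, SD(R) = 15.6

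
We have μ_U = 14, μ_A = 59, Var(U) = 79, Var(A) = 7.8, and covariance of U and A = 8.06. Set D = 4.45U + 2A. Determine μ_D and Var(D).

μ_D = 180.3, Var(D) = 1739.0655

μ_D = 4.45·μ_U + 2·μ_A = 4.45·14 + 2·59 = 180.3.
Var(D) = a²·Var(U) + b²·Var(A) + 2ab·covariance of U and A with a = 4.45, b = 2.
= 4.45²·79 + 2²·7.8 + 2·4.45·2·8.06
= 1564.3975 + 31.2 + 143.468 = 1739.0655.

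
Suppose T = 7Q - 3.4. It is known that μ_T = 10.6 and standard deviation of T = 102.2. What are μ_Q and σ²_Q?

μ_Q = 2, σ²_Q = 213.16

From T = 7Q - 3.4: μ_T = a·μ_Q + b, so μ_Q = (μ_T − b)/a = (10.6 − (-3.4))/7 = 2.
σ²_T = 102.2² = 10444.84.
σ²_T = a²·σ²_Q, so σ²_Q = 10444.84/7² = 213.16.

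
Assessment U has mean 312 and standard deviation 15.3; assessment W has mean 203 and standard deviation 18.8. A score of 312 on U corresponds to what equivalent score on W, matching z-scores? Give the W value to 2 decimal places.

W = 203.00

z = (312 − 312)/15.3 = 0.
W = 203 + z·18.8 = 203 + (312 − 312)·18.8/15.3 = 203.00.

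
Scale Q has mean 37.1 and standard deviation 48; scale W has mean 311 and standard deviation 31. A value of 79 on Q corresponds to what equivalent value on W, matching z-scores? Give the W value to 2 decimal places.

z = (79 − 37.1)/48 ≈ 0.8729.
W = 311 + z·31 = 311 + (79 − 37.1)·31/48 ≈ 338.06.

W = 338.06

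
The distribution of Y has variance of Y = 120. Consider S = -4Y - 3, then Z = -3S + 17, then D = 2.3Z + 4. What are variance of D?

variance of S = (-4)²·120 = 1920.
variance of Z = (-3)²·1920 = 17280.
variance of D = 2.3²·17280 = 91411.2.

variance of D = 91411.2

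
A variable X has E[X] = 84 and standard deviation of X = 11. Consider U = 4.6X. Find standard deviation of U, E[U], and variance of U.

U = 4.6X is linear with a = 4.6, b = 0.
standard deviation of U = |a|·standard deviation of X = |4.6|·11 = 50.6.
E[U] = a·E[X] + b = 4.6·84 = 386.4.
variance of X = 11² = 121.
variance of U = a²·variance of X = 4.6²·121 = 2560.36.

standard deviation of U = 50.6, E[U] = 386.4, variance of U = 2560.36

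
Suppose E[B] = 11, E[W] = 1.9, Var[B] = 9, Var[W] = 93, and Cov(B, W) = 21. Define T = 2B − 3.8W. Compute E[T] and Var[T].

E[T] = 14.78, Var[T] = 1059.72

E[T] = 2·E[B] + (-3.8)·E[W] = 2·11 + (-3.8)·1.9 = 14.78.
Var[T] = a²·Var[B] + b²·Var[W] + 2ab·Cov(B, W) with a = 2, b = -3.8.
= 2²·9 + (-3.8)²·93 + 2·2·(-3.8)·21
= 36 + 1342.92 + (-319.2) = 1059.72.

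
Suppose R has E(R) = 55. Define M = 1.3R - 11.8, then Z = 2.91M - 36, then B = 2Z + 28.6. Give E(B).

E(M) = 1.3·55 + (-11.8) = 59.7.
E(Z) = 2.91·59.7 + (-36) = 137.727.
E(B) = 2·137.727 + 28.6 = 304.054.

E(B) = 304.054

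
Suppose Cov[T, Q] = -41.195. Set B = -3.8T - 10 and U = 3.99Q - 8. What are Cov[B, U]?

Cov[B, U] = a·c·Cov[T, Q] = (-3.8)·3.99·(-41.195) = 624.59859. Additive constants drop out.

Cov[B, U] = 624.59859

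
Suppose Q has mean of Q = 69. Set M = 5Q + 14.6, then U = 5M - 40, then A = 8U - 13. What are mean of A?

mean of M = 5·69 + 14.6 = 359.6.
mean of U = 5·359.6 + (-40) = 1758.
mean of A = 8·1758 + (-13) = 14051.

mean of A = 14051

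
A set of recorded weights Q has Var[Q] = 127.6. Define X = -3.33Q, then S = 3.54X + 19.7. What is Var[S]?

Var[X] = (-3.33)²·127.6 = 1414.94364.
Var[S] = 3.54²·1414.94364 = 17731.507719024.

Var[S] = 17731.507719024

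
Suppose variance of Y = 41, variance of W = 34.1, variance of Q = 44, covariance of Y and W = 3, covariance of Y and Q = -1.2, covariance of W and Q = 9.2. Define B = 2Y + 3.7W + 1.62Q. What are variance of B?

variance of B = a²·variance of Y + b²·variance of W + c²·variance of Q + 2ab·covariance of Y and W + 2ac·covariance of Y and Q + 2bc·covariance of W and Q, with a = 2, b = 3.7, c = 1.62.
= 164 + 466.829 + 115.4736 + 44.4 + (-7.776) + 110.2896
= 893.2162.

variance of B = 893.2162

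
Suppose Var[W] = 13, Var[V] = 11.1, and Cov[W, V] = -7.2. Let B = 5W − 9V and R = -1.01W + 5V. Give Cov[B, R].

Cov[B, R] = -810.598

By bilinearity, Cov[B, R] = ac·Var[W] + bd·Var[V] + (ad+bc)·Cov[W, V], with a=5, b=-9, c=-1.01, d=5.
ac·Var[W] = 5·(-1.01)·13 = -65.65
bd·Var[V] = (-9)·5·11.1 = -499.5
(ad+bc)·Cov[W, V] = (34.09)·(-7.2) = -245.448
Cov[B, R] = -65.65 + (-499.5) + (-245.448) = -810.598.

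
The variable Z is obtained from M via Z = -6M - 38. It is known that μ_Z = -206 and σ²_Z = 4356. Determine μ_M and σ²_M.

From Z = -6M - 38: μ_Z = a·μ_M + b, so μ_M = (μ_Z − b)/a = (-206 − (-38))/(-6) = 28.
σ²_Z = a²·σ²_M, so σ²_M = 4356/(-6)² = 121.

μ_M = 28, σ²_M = 121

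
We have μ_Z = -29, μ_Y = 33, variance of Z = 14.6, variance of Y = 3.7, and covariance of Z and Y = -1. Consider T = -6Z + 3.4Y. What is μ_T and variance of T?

μ_T = (-6)·μ_Z + 3.4·μ_Y = (-6)·(-29) + 3.4·33 = 286.2.
variance of T = a²·variance of Z + b²·variance of Y + 2ab·covariance of Z and Y with a = -6, b = 3.4.
= (-6)²·14.6 + 3.4²·3.7 + 2·(-6)·3.4·(-1)
= 525.6 + 42.772 + 40.8 = 609.172.

μ_T = 286.2, variance of T = 609.172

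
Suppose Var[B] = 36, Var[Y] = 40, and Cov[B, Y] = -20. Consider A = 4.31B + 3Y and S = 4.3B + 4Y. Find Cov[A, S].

Cov[A, S] = 544.388

By bilinearity, Cov[A, S] = ac·Var[B] + bd·Var[Y] + (ad+bc)·Cov[B, Y], with a=4.31, b=3, c=4.3, d=4.
ac·Var[B] = 4.31·4.3·36 = 667.188
bd·Var[Y] = 3·4·40 = 480
(ad+bc)·Cov[B, Y] = (30.14)·(-20) = -602.8
Cov[A, S] = 667.188 + 480 + (-602.8) = 544.388.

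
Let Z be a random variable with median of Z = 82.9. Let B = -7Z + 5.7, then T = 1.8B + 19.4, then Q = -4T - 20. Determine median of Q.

median of B = (-7)·82.9 + 5.7 = -574.6.
median of T = 1.8·(-574.6) + 19.4 = -1014.88.
median of Q = (-4)·(-1014.88) + (-20) = 4039.52.

median of Q = 4039.52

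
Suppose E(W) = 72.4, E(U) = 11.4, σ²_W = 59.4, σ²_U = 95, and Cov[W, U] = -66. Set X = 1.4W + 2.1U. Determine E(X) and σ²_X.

E(X) = 1.4·E(W) + 2.1·E(U) = 1.4·72.4 + 2.1·11.4 = 125.3.
σ²_X = a²·σ²_W + b²·σ²_U + 2ab·Cov[W, U] with a = 1.4, b = 2.1.
= 1.4²·59.4 + 2.1²·95 + 2·1.4·2.1·(-66)
= 116.424 + 418.95 + (-388.08) = 147.294.

E(X) = 125.3, σ²_X = 147.294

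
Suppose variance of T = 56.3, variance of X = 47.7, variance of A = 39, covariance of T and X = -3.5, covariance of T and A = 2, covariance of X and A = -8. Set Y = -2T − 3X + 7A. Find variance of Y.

variance of Y = 2803.5

variance of Y = a²·variance of T + b²·variance of X + c²·variance of A + 2ab·covariance of T and X + 2ac·covariance of T and A + 2bc·covariance of X and A, with a = -2, b = -3, c = 7.
= 225.2 + 429.3 + 1911 + (-42) + (-56) + 336
= 2803.5.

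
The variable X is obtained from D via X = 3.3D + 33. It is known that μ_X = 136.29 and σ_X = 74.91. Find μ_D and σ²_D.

From X = 3.3D + 33: μ_X = a·μ_D + b, so μ_D = (μ_X − b)/a = (136.29 − 33)/3.3 = 31.3.
σ²_X = 74.91² = 5611.5081.
σ²_X = a²·σ²_D, so σ²_D = 5611.5081/3.3² = 515.29.

μ_D = 31.3, σ²_D = 515.29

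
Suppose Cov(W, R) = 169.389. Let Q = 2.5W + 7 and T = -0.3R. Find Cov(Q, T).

Cov(Q, T) = a·c·Cov(W, R) = 2.5·(-0.3)·169.389 = -127.04175. Additive constants drop out.

Cov(Q, T) = -127.04175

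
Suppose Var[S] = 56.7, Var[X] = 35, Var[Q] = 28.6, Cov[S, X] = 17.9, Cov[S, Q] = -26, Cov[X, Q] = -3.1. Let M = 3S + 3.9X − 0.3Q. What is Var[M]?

Var[M] = 1518.138

Var[M] = a²·Var[S] + b²·Var[X] + c²·Var[Q] + 2ab·Cov[S, X] + 2ac·Cov[S, Q] + 2bc·Cov[X, Q], with a = 3, b = 3.9, c = -0.3.
= 510.3 + 532.35 + 2.574 + 418.86 + 46.8 + 7.254
= 1518.138.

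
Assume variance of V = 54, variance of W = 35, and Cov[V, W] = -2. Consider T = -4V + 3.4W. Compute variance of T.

variance of T = a²·variance of V + b²·variance of W + 2ab·Cov[V, W] with a = -4, b = 3.4.
= (-4)²·54 + 3.4²·35 + 2·(-4)·3.4·(-2)
= 864 + 404.6 + 54.4 = 1323.

variance of T = 1323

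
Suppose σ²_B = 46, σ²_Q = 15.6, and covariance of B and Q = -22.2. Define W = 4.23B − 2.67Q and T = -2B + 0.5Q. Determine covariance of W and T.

By bilinearity, covariance of W and T = ac·σ²_B + bd·σ²_Q + (ad+bc)·covariance of B and Q, with a=4.23, b=-2.67, c=-2, d=0.5.
ac·σ²_B = 4.23·(-2)·46 = -389.16
bd·σ²_Q = (-2.67)·0.5·15.6 = -20.826
(ad+bc)·covariance of B and Q = (7.455)·(-22.2) = -165.501
covariance of W and T = -389.16 + (-20.826) + (-165.501) = -575.487.

covariance of W and T = -575.487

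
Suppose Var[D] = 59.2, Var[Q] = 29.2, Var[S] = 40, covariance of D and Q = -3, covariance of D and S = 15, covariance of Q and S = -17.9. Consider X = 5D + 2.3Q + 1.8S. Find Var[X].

Var[X] = a²·Var[D] + b²·Var[Q] + c²·Var[S] + 2ab·covariance of D and Q + 2ac·covariance of D and S + 2bc·covariance of Q and S, with a = 5, b = 2.3, c = 1.8.
= 1480 + 154.468 + 129.6 + (-69) + 270 + (-148.212)
= 1816.856.

Var[X] = 1816.856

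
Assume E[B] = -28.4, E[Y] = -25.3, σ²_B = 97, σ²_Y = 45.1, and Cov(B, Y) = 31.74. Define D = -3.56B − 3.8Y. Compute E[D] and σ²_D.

E[D] = 197.244, σ²_D = 2739.34064

E[D] = (-3.56)·E[B] + (-3.8)·E[Y] = (-3.56)·(-28.4) + (-3.8)·(-25.3) = 197.244.
σ²_D = a²·σ²_B + b²·σ²_Y + 2ab·Cov(B, Y) with a = -3.56, b = -3.8.
= (-3.56)²·97 + (-3.8)²·45.1 + 2·(-3.56)·(-3.8)·31.74
= 1229.3392 + 651.244 + 858.75744 = 2739.34064.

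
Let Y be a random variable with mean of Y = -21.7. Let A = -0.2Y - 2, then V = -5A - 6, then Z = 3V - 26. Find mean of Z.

mean of Z = -79.1

mean of A = (-0.2)·(-21.7) + (-2) = 2.34.
mean of V = (-5)·2.34 + (-6) = -17.7.
mean of Z = 3·(-17.7) + (-26) = -79.1.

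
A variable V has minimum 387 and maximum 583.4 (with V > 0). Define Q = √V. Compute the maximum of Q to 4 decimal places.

√V is increasing on this domain, so max(Q) comes from max(V) = 583.4: max(Q) = √(583.4) ≈ 24.1537.

max(Q) = 24.1537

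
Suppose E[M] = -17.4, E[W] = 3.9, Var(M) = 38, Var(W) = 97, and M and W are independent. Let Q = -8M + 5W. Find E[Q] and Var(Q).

E[Q] = (-8)·E[M] + 5·E[W] = (-8)·(-17.4) + 5·3.9 = 158.7.
Var(Q) = a²·Var(M) + b²·Var(W) + 2ab·Cov[M, W] with a = -8, b = 5.
Independence gives Cov[M, W] = 0.
= (-8)²·38 + 5²·97 + 2·(-8)·5·0
= 2432 + 2425 + 0 = 4857.

E[Q] = 158.7, Var(Q) = 4857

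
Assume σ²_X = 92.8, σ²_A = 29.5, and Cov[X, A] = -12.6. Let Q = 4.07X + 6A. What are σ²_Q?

σ²_Q = a²·σ²_X + b²·σ²_A + 2ab·Cov[X, A] with a = 4.07, b = 6.
= 4.07²·92.8 + 6²·29.5 + 2·4.07·6·(-12.6)
= 1537.22272 + 1062 + (-615.384) = 1983.83872.

σ²_Q = 1983.83872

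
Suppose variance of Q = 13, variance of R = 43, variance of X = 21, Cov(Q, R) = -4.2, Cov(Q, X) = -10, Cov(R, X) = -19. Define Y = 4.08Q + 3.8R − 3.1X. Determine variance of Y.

variance of Y = a²·variance of Q + b²·variance of R + c²·variance of X + 2ab·Cov(Q, R) + 2ac·Cov(Q, X) + 2bc·Cov(R, X), with a = 4.08, b = 3.8, c = -3.1.
= 216.4032 + 620.92 + 201.81 + (-130.2336) + 252.96 + 447.64
= 1609.4996.

variance of Y = 1609.4996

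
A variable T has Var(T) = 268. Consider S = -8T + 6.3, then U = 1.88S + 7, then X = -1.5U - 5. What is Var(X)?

Var(X) = 136399.5648

Var(S) = (-8)²·268 = 17152.
Var(U) = 1.88²·17152 = 60622.0288.
Var(X) = (-1.5)²·60622.0288 = 136399.5648.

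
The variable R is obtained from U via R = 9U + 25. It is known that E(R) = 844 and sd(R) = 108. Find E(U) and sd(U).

E(U) = 91, sd(U) = 12

From R = 9U + 25: E(R) = a·E(U) + b, so E(U) = (E(R) − b)/a = (844 − 25)/9 = 91.
sd(R) = |a|·sd(U), so sd(U) = 108/|9| = 12.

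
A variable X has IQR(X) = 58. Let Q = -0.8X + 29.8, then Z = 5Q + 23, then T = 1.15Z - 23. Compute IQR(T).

IQR(Q) = |-0.8|·58 = 46.4.
IQR(Z) = |5|·46.4 = 232.
IQR(T) = |1.15|·232 = 266.8.

IQR(T) = 266.8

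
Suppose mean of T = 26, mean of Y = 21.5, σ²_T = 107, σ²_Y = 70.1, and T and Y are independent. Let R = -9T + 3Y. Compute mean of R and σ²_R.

mean of R = -169.5, σ²_R = 9297.9

mean of R = (-9)·mean of T + 3·mean of Y = (-9)·26 + 3·21.5 = -169.5.
σ²_R = a²·σ²_T + b²·σ²_Y + 2ab·Cov(T, Y) with a = -9, b = 3.
Independence gives Cov(T, Y) = 0.
= (-9)²·107 + 3²·70.1 + 2·(-9)·3·0
= 8667 + 630.9 + 0 = 9297.9.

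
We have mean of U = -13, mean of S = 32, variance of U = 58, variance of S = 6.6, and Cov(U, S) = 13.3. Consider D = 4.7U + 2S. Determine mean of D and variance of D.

mean of D = 2.9, variance of D = 1557.66

mean of D = 4.7·mean of U + 2·mean of S = 4.7·(-13) + 2·32 = 2.9.
variance of D = a²·variance of U + b²·variance of S + 2ab·Cov(U, S) with a = 4.7, b = 2.
= 4.7²·58 + 2²·6.6 + 2·4.7·2·13.3
= 1281.22 + 26.4 + 250.04 = 1557.66.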